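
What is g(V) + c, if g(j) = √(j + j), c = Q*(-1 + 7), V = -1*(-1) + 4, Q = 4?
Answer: 24 + √10 ≈ 27.162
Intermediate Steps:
V = 5 (V = 1 + 4 = 5)
c = 24 (c = 4*(-1 + 7) = 4*6 = 24)
g(j) = √2*√j (g(j) = √(2*j) = √2*√j)
g(V) + c = √2*√5 + 24 = √10 + 24 = 24 + √10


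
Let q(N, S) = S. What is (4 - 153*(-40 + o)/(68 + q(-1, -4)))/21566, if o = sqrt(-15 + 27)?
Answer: 797/172528 - 153*sqrt(3)/690112 ≈ 0.0042355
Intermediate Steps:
o = 2*sqrt(3) (o = sqrt(12) = 2*sqrt(3) ≈ 3.4641)
(4 - 153*(-40 + o)/(68 + q(-1, -4)))/21566 = (4 - 153*(-40 + 2*sqrt(3))/(68 - 4))/21566 = (4 - 153*(-40 + 2*sqrt(3))/64)*(1/21566) = (4 - 153*(-5/8 + sqrt(3)/32))*(1/21566) = (4 + (765/8 - 153*sqrt(3)/32))*(1/21566) = (797/8 - 153*sqrt(3)/32)*(1/21566) = 797/172528 - 153*sqrt(3)/690112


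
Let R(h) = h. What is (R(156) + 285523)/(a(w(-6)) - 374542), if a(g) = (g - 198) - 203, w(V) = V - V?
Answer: -285679/374943 ≈ -0.76193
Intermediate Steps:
w(V) = 0
a(g) = -401 + g (a(g) = (-198 + g) - 203 = -401 + g)
(R(156) + 285523)/(a(w(-6)) - 374542) = (156 + 285523)/((-401 + 0) - 374542) = 285679/(-401 - 374542) = 285679/(-374943) = 285679*(-1/374943) = -285679/374943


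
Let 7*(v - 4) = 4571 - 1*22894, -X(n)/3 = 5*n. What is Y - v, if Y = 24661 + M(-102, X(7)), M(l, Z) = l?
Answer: 190208/7 ≈ 27173.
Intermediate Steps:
X(n) = -15*n
Y = 24559 (Y = 24661 - 102 = 24559)
v = -18295/7 (v = 4 + (4571 - 1*22894)/7 = 4 + (4571 - 22894)/7 = 4 + (⅐)*(-18323) = 4 - 18323/7 = -18295/7 ≈ -2613.6)
Y - v = 24559 - 1*(-18295/7) = 24559 + 18295/7 = 190208/7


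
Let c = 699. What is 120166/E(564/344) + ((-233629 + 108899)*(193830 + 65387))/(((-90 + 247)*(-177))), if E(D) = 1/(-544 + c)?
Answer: 549922547380/27789 ≈ 1.9789e+7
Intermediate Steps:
E(D) = 1/155 (E(D) = 1/(-544 + 699) = 1/155)
120166/E(564/344) + ((-233629 + 108899)*(193830 + 65387))/(((-90 + 247)*(-177))) = 120166/(1/155) + ((-233629 + 108899)*(193830 + 65387))/(((-90 + 247)*(-177))) = 120166*155 + (-124730*259217)/((157*(-177))) = 18625730 - 32332136410/(-27789) = 18625730 - 32332136410*(-1/27789) = 18625730 + 32332136410/27789 = 549922547380/27789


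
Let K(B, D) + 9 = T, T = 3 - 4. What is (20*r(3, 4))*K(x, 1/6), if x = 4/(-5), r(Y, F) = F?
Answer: -800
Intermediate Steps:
T = -1
x = -⅘ (x = 4*(-⅕) = -⅘ ≈ -0.80000)
K(B, D) = -10 (K(B, D) = -9 - 1 = -10)
(20*r(3, 4))*K(x, 1/6) = (20*4)*(-10) = 80*(-10) = -800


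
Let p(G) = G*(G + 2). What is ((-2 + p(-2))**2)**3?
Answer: 64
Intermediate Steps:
p(G) = G*(2 + G)
((-2 + p(-2))**2)**3 = ((-2 - 2*(2 - 2))**2)**3 = ((-2 - 2*0)**2)**3 = ((-2 + 0)**2)**3 = ((-2)**2)**3 = 4**3 = 64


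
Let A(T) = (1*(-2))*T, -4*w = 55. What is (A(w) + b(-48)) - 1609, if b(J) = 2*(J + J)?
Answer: -3547/2 ≈ -1773.5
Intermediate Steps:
b(J) = 4*J (b(J) = 2*(2*J) = 4*J)
w = -55/4 (w = -1/4*55 = -55/4 ≈ -13.750)
A(T) = -2*T
(A(w) + b(-48)) - 1609 = (-2*(-55/4) + 4*(-48)) - 1609 = (55/2 - 192) - 1609 = -329/2 - 1609 = -3547/2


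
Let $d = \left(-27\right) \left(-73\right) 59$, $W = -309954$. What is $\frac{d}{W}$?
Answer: $- \frac{38763}{103318} \approx -0.37518$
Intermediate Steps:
$d = 116289$ ($d = 1971 \cdot 59 = 116289$)
$\frac{d}{W} = \frac{116289}{-309954} = 116289 \left(- \frac{1}{309954}\right) = - \frac{38763}{103318}$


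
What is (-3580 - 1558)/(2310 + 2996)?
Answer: -367/379 ≈ -0.96834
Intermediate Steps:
(-3580 - 1558)/(2310 + 2996) = -5138/5306 = -5138*1/5306 = -367/379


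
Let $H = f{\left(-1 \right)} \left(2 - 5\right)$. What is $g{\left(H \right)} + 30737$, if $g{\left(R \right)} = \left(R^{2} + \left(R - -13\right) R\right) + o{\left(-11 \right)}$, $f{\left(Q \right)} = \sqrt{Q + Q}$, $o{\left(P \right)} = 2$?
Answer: $30703 - 39 i \sqrt{2} \approx 30703.0 - 55.154 i$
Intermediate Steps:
$f{\left(Q \right)} = \sqrt{2} \sqrt{Q}$ ($f{\left(Q \right)} = \sqrt{2 Q} = \sqrt{2} \sqrt{Q}$)
$H = - 3 i \sqrt{2}$ ($H = \sqrt{2} \sqrt{-1} \left(2 - 5\right) = \sqrt{2} i \left(-3\right) = i \sqrt{2} \left(-3\right) = - 3 i \sqrt{2} \approx - 4.2426 i$)
$g{\left(R \right)} = 2 + R^{2} + R \left(13 + R\right)$ ($g{\left(R \right)} = \left(R^{2} + \left(R - -13\right) R\right) + 2 = \left(R^{2} + \left(R + 13\right) R\right) + 2 = \left(R^{2} + \left(13 + R\right) R\right) + 2 = \left(R^{2} + R \left(13 + R\right)\right) + 2 = 2 + R^{2} + R \left(13 + R\right)$)
$g{\left(H \right)} + 30737 = \left(2 + 2 \left(- 3 i \sqrt{2}\right)^{2} + 13 \left(- 3 i \sqrt{2}\right)\right) + 30737 = \left(2 + 2 \left(-18\right) - 39 i \sqrt{2}\right) + 30737 = \left(2 - 36 - 39 i \sqrt{2}\right) + 30737 = \left(-34 - 39 i \sqrt{2}\right) + 30737 = 30703 - 39 i \sqrt{2}$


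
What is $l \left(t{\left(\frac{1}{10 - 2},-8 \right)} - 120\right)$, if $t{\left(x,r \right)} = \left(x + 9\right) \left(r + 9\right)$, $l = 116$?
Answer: $- \frac{25723}{2} \approx -12862.0$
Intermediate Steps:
$t{\left(x,r \right)} = \left(9 + r\right) \left(9 + x\right)$ ($t{\left(x,r \right)} = \left(9 + x\right) \left(9 + r\right) = \left(9 + r\right) \left(9 + x\right)$)
$l \left(t{\left(\frac{1}{10 - 2},-8 \right)} - 120\right) = 116 \left(\left(81 + 9 \left(-8\right) + \frac{9}{10 - 2} - \frac{8}{10 - 2}\right) - 120\right) = 116 \left(\left(81 - 72 + \frac{9}{8} - \frac{8}{8}\right) - 120\right) = 116 \left(\left(81 - 72 + 9 \cdot \frac{1}{8} - 1\right) - 120\right) = 116 \left(\left(81 - 72 + \frac{9}{8} - 1\right) - 120\right) = 116 \left(\frac{73}{8} - 120\right) = 116 \left(- \frac{887}{8}\right) = - \frac{25723}{2}$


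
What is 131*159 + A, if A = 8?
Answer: 20837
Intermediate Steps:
131*159 + A = 131*159 + 8 = 20829 + 8 = 20837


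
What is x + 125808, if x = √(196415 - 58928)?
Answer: 125808 + √137487 ≈ 1.2618e+5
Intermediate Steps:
x = √137487 ≈ 370.79
x + 125808 = √137487 + 125808 = 125808 + √137487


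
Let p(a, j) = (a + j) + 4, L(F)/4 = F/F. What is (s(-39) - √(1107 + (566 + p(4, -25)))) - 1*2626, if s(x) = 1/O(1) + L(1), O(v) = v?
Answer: -2621 - 6*√46 ≈ -2661.7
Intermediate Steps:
L(F) = 4 (L(F) = 4*(F/F) = 4*1 = 4)
p(a, j) = 4 + a + j
s(x) = 5 (s(x) = 1/1 + 4 = 1 + 4 = 5)
(s(-39) - √(1107 + (566 + p(4, -25)))) - 1*2626 = (5 - √(1107 + (566 + (4 + 4 - 25)))) - 1*2626 = (5 - √(1107 + (566 - 17))) - 2626 = (5 - √(1107 + 549)) - 2626 = (5 - √1656) - 2626 = (5 - 6*√46) - 2626 = -2621 - 6*√46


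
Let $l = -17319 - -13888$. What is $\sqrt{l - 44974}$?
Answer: $i \sqrt{48405} \approx 220.01 i$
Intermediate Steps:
$l = -3431$ ($l = -17319 + 13888 = -3431$)
$\sqrt{l - 44974} = \sqrt{-3431 - 44974} = \sqrt{-48405} = i \sqrt{48405}$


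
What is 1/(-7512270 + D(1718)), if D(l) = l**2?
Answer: -1/4560746 ≈ -2.1926e-7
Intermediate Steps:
1/(-7512270 + D(1718)) = 1/(-7512270 + 1718**2) = 1/(-7512270 + 2951524) = 1/(-4560746) = -1/4560746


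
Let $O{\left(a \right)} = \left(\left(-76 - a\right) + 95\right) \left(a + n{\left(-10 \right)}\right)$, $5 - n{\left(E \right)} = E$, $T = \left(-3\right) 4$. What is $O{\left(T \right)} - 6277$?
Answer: $-6184$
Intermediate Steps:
$T = -12$
$n{\left(E \right)} = 5 - E$
$O{\left(a \right)} = \left(15 + a\right) \left(19 - a\right)$ ($O{\left(a \right)} = \left(\left(-76 - a\right) + 95\right) \left(a + \left(5 - -10\right)\right) = \left(19 - a\right) \left(a + \left(5 + 10\right)\right) = \left(19 - a\right) \left(a + 15\right) = \left(19 - a\right) \left(15 + a\right) = \left(15 + a\right) \left(19 - a\right)$)
$O{\left(T \right)} - 6277 = \left(285 - \left(-12\right)^{2} + 4 \left(-12\right)\right) - 6277 = \left(285 - 144 - 48\right) - 6277 = 93 - 6277 = -6184$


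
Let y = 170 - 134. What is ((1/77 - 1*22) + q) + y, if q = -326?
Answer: -24023/77 ≈ -311.99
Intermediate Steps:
y = 36
((1/77 - 1*22) + q) + y = ((1/77 - 1*22) - 326) + 36 = ((1/77 - 22) - 326) + 36 = (-1693/77 - 326) + 36 = -26795/77 + 36 = -24023/77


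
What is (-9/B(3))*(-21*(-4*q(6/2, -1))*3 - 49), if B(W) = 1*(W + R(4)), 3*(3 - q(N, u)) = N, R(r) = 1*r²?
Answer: -4095/19 ≈ -215.53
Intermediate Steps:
R(r) = r²
q(N, u) = 3 - N/3
B(W) = 16 + W (B(W) = 1*(W + 4²) = 1*(W + 16) = 1*(16 + W) = 16 + W)
(-9/B(3))*(-21*(-4*q(6/2, -1))*3 - 49) = (-9/(16 + 3))*(-21*(-4*(3 - 2/2))*3 - 49) = (-9/19)*(-21*(-4*(3 - 2/2))*3 - 49) = (-9*1/19)*(-21*(-4*(3 - ⅓*3))*3 - 49) = -9*(-21*(-4*(3 - 1))*3 - 49)/19 = -9*(-21*(-4*2)*3 - 49)/19 = -9*(-(-168)*3 - 49)/19 = -9*(-21*(-24) - 49)/19 = -9*(504 - 49)/19 = -9/19*455 = -4095/19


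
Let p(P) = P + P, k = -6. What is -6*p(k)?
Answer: 72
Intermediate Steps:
p(P) = 2*P
-6*p(k) = -12*(-6) = -6*(-12) = 72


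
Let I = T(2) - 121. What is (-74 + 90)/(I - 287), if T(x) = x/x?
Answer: -16/407 ≈ -0.039312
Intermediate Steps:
T(x) = 1
I = -120 (I = 1 - 121 = -120)
(-74 + 90)/(I - 287) = (-74 + 90)/(-120 - 287) = 16/(-407) = 16*(-1/407) = -16/407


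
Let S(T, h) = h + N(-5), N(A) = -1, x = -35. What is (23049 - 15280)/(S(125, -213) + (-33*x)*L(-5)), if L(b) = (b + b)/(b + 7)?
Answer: -7769/5989 ≈ -1.2972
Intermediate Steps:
L(b) = 2*b/(7 + b) (L(b) = (2*b)/(7 + b) = 2*b/(7 + b))
S(T, h) = -1 + h (S(T, h) = h - 1 = -1 + h)
(23049 - 15280)/(S(125, -213) + (-33*x)*L(-5)) = (23049 - 15280)/((-1 - 213) + (-33*(-35))*(2*(-5)/(7 - 5))) = 7769/(-214 + 1155*(2*(-5)/2)) = 7769/(-214 + 1155*(2*(-5)*(½))) = 7769/(-214 + 1155*(-5)) = 7769/(-214 - 5775) = 7769/(-5989) = 7769*(-1/5989) = -7769/5989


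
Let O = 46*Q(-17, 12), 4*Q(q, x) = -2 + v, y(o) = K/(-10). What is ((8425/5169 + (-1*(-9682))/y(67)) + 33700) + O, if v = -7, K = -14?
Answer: 2931824849/72366 ≈ 40514.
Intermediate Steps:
y(o) = 7/5 (y(o) = -14/(-10) = -14*(-⅒) = 7/5)
Q(q, x) = -9/4 (Q(q, x) = (-2 - 7)/4 = (¼)*(-9) = -9/4)
O = -207/2 (O = 46*(-9/4) = -207/2 ≈ -103.50)
((8425/5169 + (-1*(-9682))/y(67)) + 33700) + O = ((8425/5169 + (-1*(-9682))/(7/5)) + 33700) - 207/2 = ((8425*(1/5169) + 9682*(5/7)) + 33700) - 207/2 = ((8425/5169 + 48410/7) + 33700) - 207/2 = (250290265/36183 + 33700) - 207/2 = 1469657365/36183 - 207/2 = 2931824849/72366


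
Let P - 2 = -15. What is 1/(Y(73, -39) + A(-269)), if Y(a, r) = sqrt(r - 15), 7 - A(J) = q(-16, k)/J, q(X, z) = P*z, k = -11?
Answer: 272497/4006085 - 217083*I*sqrt(6)/8012170 ≈ 0.068021 - 0.066367*I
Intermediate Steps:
P = -13 (P = 2 - 15 = -13)
q(X, z) = -13*z
A(J) = 7 - 143/J (A(J) = 7 - (-13*(-11))/J = 7 - 143/J)
Y(a, r) = sqrt(-15 + r)
1/(Y(73, -39) + A(-269)) = 1/(sqrt(-15 - 39) + (7 - 143/(-269))) = 1/(sqrt(-54) + (7 - 143*(-1/269))) = 1/(3*I*sqrt(6) + (7 + 143/269)) = 1/(3*I*sqrt(6) + 2026/269) = 1/(2026/269 + 3*I*sqrt(6))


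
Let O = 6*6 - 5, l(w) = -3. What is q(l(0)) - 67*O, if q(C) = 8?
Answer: -2069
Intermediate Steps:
O = 31 (O = 36 - 5 = 31)
q(l(0)) - 67*O = 8 - 67*31 = 8 - 2077 = -2069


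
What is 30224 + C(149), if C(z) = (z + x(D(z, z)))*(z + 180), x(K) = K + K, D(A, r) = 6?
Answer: 83193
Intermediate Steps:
x(K) = 2*K
C(z) = (12 + z)*(180 + z) (C(z) = (z + 2*6)*(z + 180) = (z + 12)*(180 + z) = (12 + z)*(180 + z))
30224 + C(149) = 30224 + (2160 + 149² + 192*149) = 30224 + (2160 + 22201 + 28608) = 30224 + 52969 = 83193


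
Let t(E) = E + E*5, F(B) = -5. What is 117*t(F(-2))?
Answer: -3510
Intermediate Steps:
t(E) = 6*E (t(E) = E + 5*E = 6*E)
117*t(F(-2)) = 117*(6*(-5)) = 117*(-30) = -3510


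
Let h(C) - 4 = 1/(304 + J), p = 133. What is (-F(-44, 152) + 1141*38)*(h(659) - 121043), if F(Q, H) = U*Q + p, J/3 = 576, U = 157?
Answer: -12330273865851/2032 ≈ -6.0680e+9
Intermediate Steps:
J = 1728 (J = 3*576 = 1728)
h(C) = 8129/2032 (h(C) = 4 + 1/(304 + 1728) = 4 + 1/2032 = 8129/2032)
F(Q, H) = 133 + 157*Q (F(Q, H) = 157*Q + 133 = 133 + 157*Q)
(-F(-44, 152) + 1141*38)*(h(659) - 121043) = (-(133 + 157*(-44)) + 1141*38)*(8129/2032 - 121043) = (-(133 - 6908) + 43358)*(-245951247/2032) = (-1*(-6775) + 43358)*(-245951247/2032) = (6775 + 43358)*(-245951247/2032) = 50133*(-245951247/2032) = -12330273865851/2032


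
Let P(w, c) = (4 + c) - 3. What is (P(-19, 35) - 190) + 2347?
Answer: 2193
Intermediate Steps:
P(w, c) = 1 + c
(P(-19, 35) - 190) + 2347 = ((1 + 35) - 190) + 2347 = (36 - 190) + 2347 = -154 + 2347 = 2193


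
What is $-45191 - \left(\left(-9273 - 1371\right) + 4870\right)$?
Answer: $-39417$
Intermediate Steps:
$-45191 - \left(\left(-9273 - 1371\right) + 4870\right) = -45191 - \left(-10644 + 4870\right) = -45191 - -5774 = -45191 + 5774 = -39417$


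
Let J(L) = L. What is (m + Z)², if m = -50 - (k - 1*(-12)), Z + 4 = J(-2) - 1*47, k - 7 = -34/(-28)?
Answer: 2975625/196 ≈ 15182.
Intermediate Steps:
k = 115/14 (k = 7 - 34/(-28) = 7 - 34*(-1/28) = 7 + 17/14 = 115/14 ≈ 8.2143)
Z = -53 (Z = -4 + (-2 - 1*47) = -4 + (-2 - 47) = -4 - 49 = -53)
m = -983/14 (m = -50 - (115/14 - 1*(-12)) = -50 - (115/14 + 12) = -50 - 1*283/14 = -50 - 283/14 = -983/14 ≈ -70.214)
(m + Z)² = (-983/14 - 53)² = (-1725/14)² = 2975625/196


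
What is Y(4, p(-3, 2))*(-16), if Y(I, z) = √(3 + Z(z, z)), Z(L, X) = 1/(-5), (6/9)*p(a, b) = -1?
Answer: -16*√70/5 ≈ -26.773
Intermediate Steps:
p(a, b) = -3/2 (p(a, b) = (3/2)*(-1) = -3/2)
Z(L, X) = -⅕
Y(I, z) = √70/5 (Y(I, z) = √(3 - ⅕) = √(14/5) = √70/5)
Y(4, p(-3, 2))*(-16) = (√70/5)*(-16) = -16*√70/5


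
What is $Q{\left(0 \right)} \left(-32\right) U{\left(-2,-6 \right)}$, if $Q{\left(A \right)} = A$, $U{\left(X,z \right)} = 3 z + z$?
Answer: $0$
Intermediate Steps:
$U{\left(X,z \right)} = 4 z$
$Q{\left(0 \right)} \left(-32\right) U{\left(-2,-6 \right)} = 0 \left(-32\right) 4 \left(-6\right) = 0 \left(-24\right) = 0$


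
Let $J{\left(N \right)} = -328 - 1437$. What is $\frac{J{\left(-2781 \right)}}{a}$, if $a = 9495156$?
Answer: $- \frac{1765}{9495156} \approx -0.00018588$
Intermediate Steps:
$J{\left(N \right)} = -1765$
$\frac{J{\left(-2781 \right)}}{a} = - \frac{1765}{9495156}$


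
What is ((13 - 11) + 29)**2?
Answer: 961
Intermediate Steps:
((13 - 11) + 29)**2 = (2 + 29)**2 = 31**2 = 961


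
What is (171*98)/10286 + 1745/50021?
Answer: 428100494/257258003 ≈ 1.6641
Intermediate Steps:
(171*98)/10286 + 1745/50021 = 16758*(1/10286) + 1745*(1/50021) = 8379/5143 + 1745/50021 = 428100494/257258003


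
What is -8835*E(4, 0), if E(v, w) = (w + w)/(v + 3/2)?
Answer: 0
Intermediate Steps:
E(v, w) = 2*w/(3/2 + v) (E(v, w) = (2*w)/(v + 3*(½)) = (2*w)/(v + 3/2) = (2*w)/(3/2 + v) = 2*w/(3/2 + v))
-8835*E(4, 0) = -35340*0/(3 + 2*4) = -35340*0/(3 + 8) = -35340*0/11 = -8835*0 = 0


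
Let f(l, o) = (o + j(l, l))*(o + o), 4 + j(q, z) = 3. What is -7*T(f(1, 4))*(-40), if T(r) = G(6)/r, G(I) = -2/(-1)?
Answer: 70/3 ≈ 23.333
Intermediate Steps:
j(q, z) = -1 (j(q, z) = -4 + 3 = -1)
G(I) = 2 (G(I) = -2*(-1) = 2)
f(l, o) = 2*o*(-1 + o) (f(l, o) = (o - 1)*(o + o) = (-1 + o)*(2*o) = 2*o*(-1 + o))
T(r) = 2/r
-7*T(f(1, 4))*(-40) = -14/(2*4*(-1 + 4))*(-40) = -14/(2*4*3)*(-40) = -14/24*(-40) = -7*1/12*(-40) = -7/12*(-40) = 70/3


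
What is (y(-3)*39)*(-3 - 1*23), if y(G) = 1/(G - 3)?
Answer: 169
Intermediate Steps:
y(G) = 1/(-3 + G)
(y(-3)*39)*(-3 - 1*23) = (39/(-3 - 3))*(-3 - 1*23) = (39/(-6))*(-3 - 23) = -1/6*39*(-26) = -13/2*(-26) = 169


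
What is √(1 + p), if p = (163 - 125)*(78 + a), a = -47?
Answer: 3*√131 ≈ 34.337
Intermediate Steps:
p = 1178 (p = (163 - 125)*(78 - 47) = 38*31 = 1178)
√(1 + p) = √(1 + 1178) = √1179 = 3*√131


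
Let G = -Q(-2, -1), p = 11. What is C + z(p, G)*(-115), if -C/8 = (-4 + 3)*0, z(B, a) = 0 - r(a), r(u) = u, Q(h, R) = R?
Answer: 115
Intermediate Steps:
G = 1 (G = -1*(-1) = 1)
z(B, a) = -a (z(B, a) = 0 - a = -a)
C = 0 (C = -8*(-4 + 3)*0 = -(-8)*0 = -8*0 = 0)
C + z(p, G)*(-115) = 0 - 1*1*(-115) = 0 - 1*(-115) = 0 + 115 = 115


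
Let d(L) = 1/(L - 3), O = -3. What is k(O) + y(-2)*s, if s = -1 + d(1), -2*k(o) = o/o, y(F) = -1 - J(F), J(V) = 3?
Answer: 11/2 ≈ 5.5000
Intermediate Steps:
y(F) = -4 (y(F) = -1 - 1*3 = -1 - 3 = -4)
d(L) = 1/(-3 + L)
k(o) = -½ (k(o) = -o/(2*o) = -½*1 = -½)
s = -3/2 (s = -1 + 1/(-3 + 1) = -1 + 1/(-2) = -1 - ½ = -3/2 ≈ -1.5000)
k(O) + y(-2)*s = -½ - 4*(-3/2) = -½ + 6 = 11/2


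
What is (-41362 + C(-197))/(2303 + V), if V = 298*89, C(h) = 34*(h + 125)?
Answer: -8762/5765 ≈ -1.5199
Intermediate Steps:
C(h) = 4250 + 34*h (C(h) = 34*(125 + h) = 4250 + 34*h)
V = 26522
(-41362 + C(-197))/(2303 + V) = (-41362 + (4250 + 34*(-197)))/(2303 + 26522) = (-41362 + (4250 - 6698))/28825 = (-41362 - 2448)*(1/28825) = -43810*1/28825 = -8762/5765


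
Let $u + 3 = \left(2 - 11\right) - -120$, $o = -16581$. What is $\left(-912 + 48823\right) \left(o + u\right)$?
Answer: $-789237903$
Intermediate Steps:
$u = 108$ ($u = -3 + \left(\left(2 - 11\right) - -120\right) = -3 + \left(\left(2 - 11\right) + 120\right) = -3 + \left(-9 + 120\right) = -3 + 111 = 108$)
$\left(-912 + 48823\right) \left(o + u\right) = \left(-912 + 48823\right) \left(-16581 + 108\right) = 47911 \left(-16473\right) = -789237903$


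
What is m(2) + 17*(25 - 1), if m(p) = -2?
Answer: 406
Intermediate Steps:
m(2) + 17*(25 - 1) = -2 + 17*(25 - 1) = -2 + 17*24 = -2 + 408 = 406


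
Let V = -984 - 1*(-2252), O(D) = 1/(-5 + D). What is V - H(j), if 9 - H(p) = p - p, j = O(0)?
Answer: 1259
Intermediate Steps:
j = -1/5 (j = 1/(-5 + 0) = 1/(-5) = -1/5 ≈ -0.20000)
H(p) = 9 (H(p) = 9 - (p - p) = 9 - 1*0 = 9 + 0 = 9)
V = 1268 (V = -984 + 2252 = 1268)
V - H(j) = 1268 - 1*9 = 1268 - 9 = 1259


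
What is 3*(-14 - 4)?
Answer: -54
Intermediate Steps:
3*(-14 - 4) = 3*(-18) = -54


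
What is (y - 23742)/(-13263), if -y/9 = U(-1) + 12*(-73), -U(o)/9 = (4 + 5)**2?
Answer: 3099/4421 ≈ 0.70097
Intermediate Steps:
U(o) = -729 (U(o) = -9*(4 + 5)**2 = -9*9**2 = -9*81 = -729)
y = 14445 (y = -9*(-729 + 12*(-73)) = -9*(-729 - 876) = -9*(-1605) = 14445)
(y - 23742)/(-13263) = (14445 - 23742)/(-13263) = -9297*(-1/13263) = 3099/4421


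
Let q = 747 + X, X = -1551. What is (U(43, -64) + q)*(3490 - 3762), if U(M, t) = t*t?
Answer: -895424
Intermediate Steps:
q = -804 (q = 747 - 1551 = -804)
U(M, t) = t²
(U(43, -64) + q)*(3490 - 3762) = ((-64)² - 804)*(3490 - 3762) = (4096 - 804)*(-272) = 3292*(-272) = -895424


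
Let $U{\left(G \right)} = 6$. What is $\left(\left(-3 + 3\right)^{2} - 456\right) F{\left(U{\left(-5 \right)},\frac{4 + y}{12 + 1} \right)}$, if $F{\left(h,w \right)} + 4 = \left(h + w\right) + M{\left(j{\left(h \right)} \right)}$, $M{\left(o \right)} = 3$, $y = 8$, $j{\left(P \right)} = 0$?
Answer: $- \frac{35112}{13} \approx -2700.9$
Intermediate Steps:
$F{\left(h,w \right)} = -1 + h + w$ ($F{\left(h,w \right)} = -4 + \left(\left(h + w\right) + 3\right) = -4 + \left(3 + h + w\right) = -1 + h + w$)
$\left(\left(-3 + 3\right)^{2} - 456\right) F{\left(U{\left(-5 \right)},\frac{4 + y}{12 + 1} \right)} = \left(\left(-3 + 3\right)^{2} - 456\right) \left(-1 + 6 + \frac{4 + 8}{12 + 1}\right) = \left(0^{2} - 456\right) \left(-1 + 6 + \frac{12}{13}\right) = \left(0 - 456\right) \left(-1 + 6 + 12 \cdot \frac{1}{13}\right) = - 456 \left(-1 + 6 + \frac{12}{13}\right) = \left(-456\right) \frac{77}{13} = - \frac{35112}{13}$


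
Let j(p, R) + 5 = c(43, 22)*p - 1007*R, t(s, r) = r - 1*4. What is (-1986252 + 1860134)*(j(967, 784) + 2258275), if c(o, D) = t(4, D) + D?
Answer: -190118092516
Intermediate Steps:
t(s, r) = -4 + r (t(s, r) = r - 4 = -4 + r)
c(o, D) = -4 + 2*D (c(o, D) = (-4 + D) + D = -4 + 2*D)
j(p, R) = -5 - 1007*R + 40*p (j(p, R) = -5 + ((-4 + 2*22)*p - 1007*R) = -5 + ((-4 + 44)*p - 1007*R) = -5 + (40*p - 1007*R) = -5 + (-1007*R + 40*p) = -5 - 1007*R + 40*p)
(-1986252 + 1860134)*(j(967, 784) + 2258275) = (-1986252 + 1860134)*((-5 - 1007*784 + 40*967) + 2258275) = -126118*((-5 - 789488 + 38680) + 2258275) = -126118*(-750813 + 2258275) = -126118*1507462 = -190118092516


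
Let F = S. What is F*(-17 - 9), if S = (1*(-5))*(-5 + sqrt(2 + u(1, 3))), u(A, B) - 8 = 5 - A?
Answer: -650 + 130*sqrt(14) ≈ -163.58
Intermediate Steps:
u(A, B) = 13 - A (u(A, B) = 8 + (5 - A) = 13 - A)
S = 25 - 5*sqrt(14) (S = (1*(-5))*(-5 + sqrt(2 + (13 - 1*1))) = -5*(-5 + sqrt(2 + (13 - 1))) = -5*(-5 + sqrt(2 + 12)) = -5*(-5 + sqrt(14)) = 25 - 5*sqrt(14) ≈ 6.2917)
F = 25 - 5*sqrt(14) ≈ 6.2917
F*(-17 - 9) = (25 - 5*sqrt(14))*(-17 - 9) = (25 - 5*sqrt(14))*(-26) = -650 + 130*sqrt(14)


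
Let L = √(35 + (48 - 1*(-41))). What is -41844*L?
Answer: -83688*√31 ≈ -4.6596e+5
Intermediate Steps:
L = 2*√31 (L = √(35 + (48 + 41)) = √(35 + 89) = √124 = 2*√31 ≈ 11.136)
-41844*L = -83688*√31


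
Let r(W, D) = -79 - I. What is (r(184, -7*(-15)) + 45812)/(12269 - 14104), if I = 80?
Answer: -45653/1835 ≈ -24.879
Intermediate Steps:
r(W, D) = -159 (r(W, D) = -79 - 1*80 = -79 - 80 = -159)
(r(184, -7*(-15)) + 45812)/(12269 - 14104) = (-159 + 45812)/(12269 - 14104) = 45653/(-1835) = 45653*(-1/1835) = -45653/1835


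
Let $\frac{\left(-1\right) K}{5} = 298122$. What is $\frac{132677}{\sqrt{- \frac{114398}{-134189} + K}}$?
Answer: $- \frac{1459447 i \sqrt{55456474034807}}{100011675446} \approx - 108.67 i$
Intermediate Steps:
$K = -1490610$ ($K = \left(-5\right) 298122 = -1490610$)
$\frac{132677}{\sqrt{- \frac{114398}{-134189} + K}} = \frac{132677}{\sqrt{- \frac{114398}{-134189} - 1490610}} = \frac{132677}{\sqrt{\left(-114398\right) \left(- \frac{1}{134189}\right) - 1490610}} = \frac{132677}{\sqrt{\frac{114398}{134189} - 1490610}} = \frac{132677}{\sqrt{- \frac{200023350892}{134189}}} = \frac{132677}{\frac{2}{12199} i \sqrt{55456474034807}} = 132677 \left(- \frac{11 i \sqrt{55456474034807}}{100011675446}\right) = - \frac{1459447 i \sqrt{55456474034807}}{100011675446}$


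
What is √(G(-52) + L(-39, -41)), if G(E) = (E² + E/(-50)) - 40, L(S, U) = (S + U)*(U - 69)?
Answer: √286626/5 ≈ 107.07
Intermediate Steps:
L(S, U) = (-69 + U)*(S + U) (L(S, U) = (S + U)*(-69 + U) = (-69 + U)*(S + U))
G(E) = -40 + E² - E/50 (G(E) = (E² - E/50) - 40 = -40 + E² - E/50)
√(G(-52) + L(-39, -41)) = √((-40 + (-52)² - 1/50*(-52)) + ((-41)² - 69*(-39) - 69*(-41) - 39*(-41))) = √((-40 + 2704 + 26/25) + (1681 + 2691 + 2829 + 1599)) = √(66626/25 + 8800) = √(286626/25) = √286626/5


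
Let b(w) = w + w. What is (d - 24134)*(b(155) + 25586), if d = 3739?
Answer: -528148920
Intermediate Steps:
b(w) = 2*w
(d - 24134)*(b(155) + 25586) = (3739 - 24134)*(2*155 + 25586) = -20395*(310 + 25586) = -20395*25896 = -528148920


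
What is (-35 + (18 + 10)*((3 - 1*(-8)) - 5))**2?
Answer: 17689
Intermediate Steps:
(-35 + (18 + 10)*((3 - 1*(-8)) - 5))**2 = (-35 + 28*((3 + 8) - 5))**2 = (-35 + 28*(11 - 5))**2 = (-35 + 28*6)**2 = (-35 + 168)**2 = 133**2 = 17689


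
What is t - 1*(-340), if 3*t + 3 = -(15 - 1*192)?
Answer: 398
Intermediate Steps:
t = 58 (t = -1 + (-(15 - 1*192))/3 = -1 + (-(15 - 192))/3 = -1 + (-1*(-177))/3 = -1 + (⅓)*177 = -1 + 59 = 58)
t - 1*(-340) = 58 - 1*(-340) = 58 + 340 = 398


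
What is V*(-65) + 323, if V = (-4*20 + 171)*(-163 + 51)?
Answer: 662803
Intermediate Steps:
V = -10192 (V = (-80 + 171)*(-112) = 91*(-112) = -10192)
V*(-65) + 323 = -10192*(-65) + 323 = 662480 + 323 = 662803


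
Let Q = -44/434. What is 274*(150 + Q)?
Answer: 8912672/217 ≈ 41072.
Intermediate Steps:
Q = -22/217 (Q = -44*1/434 = -22/217 ≈ -0.10138)
274*(150 + Q) = 274*(150 - 22/217) = 274*(32528/217) = 8912672/217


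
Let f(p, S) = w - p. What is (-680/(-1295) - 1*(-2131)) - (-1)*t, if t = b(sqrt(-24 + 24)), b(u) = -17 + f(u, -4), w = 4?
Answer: 548698/259 ≈ 2118.5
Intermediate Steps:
f(p, S) = 4 - p
b(u) = -13 - u (b(u) = -17 + (4 - u) = -13 - u)
t = -13 (t = -13 - sqrt(-24 + 24) = -13 - sqrt(0) = -13 - 1*0 = -13 + 0 = -13)
(-680/(-1295) - 1*(-2131)) - (-1)*t = (-680/(-1295) - 1*(-2131)) - (-1)*(-13) = (-680*(-1/1295) + 2131) - 1*13 = (136/259 + 2131) - 13 = 552065/259 - 13 = 548698/259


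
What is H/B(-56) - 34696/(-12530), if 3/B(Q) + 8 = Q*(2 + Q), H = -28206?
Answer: -177653029132/6265 ≈ -2.8356e+7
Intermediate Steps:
B(Q) = 3/(-8 + Q*(2 + Q))
H/B(-56) - 34696/(-12530) = -28206/(3/(-8 + (-56)² + 2*(-56))) - 34696/(-12530) = -28206/(3/(-8 + 3136 - 112)) - 34696*(-1/12530) = -28206/(3/3016) + 17348/6265 = -28206/(3*(1/3016)) + 17348/6265 = -28206/3/3016 + 17348/6265 = -28206*3016/3 + 17348/6265 = -28356432 + 17348/6265 = -177653029132/6265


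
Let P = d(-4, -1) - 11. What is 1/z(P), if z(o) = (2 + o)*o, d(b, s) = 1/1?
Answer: 1/80 ≈ 0.012500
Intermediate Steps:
d(b, s) = 1
P = -10 (P = 1 - 11 = -10)
z(o) = o*(2 + o)
1/z(P) = 1/(-10*(2 - 10)) = 1/(-10*(-8)) = 1/80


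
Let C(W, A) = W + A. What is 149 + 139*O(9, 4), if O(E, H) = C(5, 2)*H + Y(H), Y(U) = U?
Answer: 4597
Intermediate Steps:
C(W, A) = A + W
O(E, H) = 8*H (O(E, H) = (2 + 5)*H + H = 7*H + H = 8*H)
149 + 139*O(9, 4) = 149 + 139*(8*4) = 149 + 139*32 = 149 + 4448 = 4597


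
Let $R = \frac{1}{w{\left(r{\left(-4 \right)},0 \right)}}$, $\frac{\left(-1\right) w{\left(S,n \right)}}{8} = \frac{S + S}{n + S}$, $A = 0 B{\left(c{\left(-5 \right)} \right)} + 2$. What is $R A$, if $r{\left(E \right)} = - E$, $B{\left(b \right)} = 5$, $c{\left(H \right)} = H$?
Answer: $- \frac{1}{8} \approx -0.125$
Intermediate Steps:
$A = 2$ ($A = 0 \cdot 5 + 2 = 0 + 2 = 2$)
$w{\left(S,n \right)} = - \frac{16 S}{S + n}$ ($w{\left(S,n \right)} = - 8 \frac{S + S}{n + S} = - 8 \frac{2 S}{S + n} = - \frac{16 S}{S + n}$)
$R = - \frac{1}{16}$ ($R = \frac{1}{\left(-16\right) \left(\left(-1\right) \left(-4\right)\right) \frac{1}{\left(-1\right) \left(-4\right) + 0}} = \frac{1}{\left(-16\right) 4 \frac{1}{4 + 0}} = \frac{1}{\left(-16\right) 4 \cdot \frac{1}{4}} = \frac{1}{-16} = - \frac{1}{16} \approx -0.0625$)
$R A = \left(- \frac{1}{16}\right) 2 = - \frac{1}{8}$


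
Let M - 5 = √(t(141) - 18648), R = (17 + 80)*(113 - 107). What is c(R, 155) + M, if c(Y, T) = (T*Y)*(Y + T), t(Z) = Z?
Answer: 66484775 + I*√18507 ≈ 6.6485e+7 + 136.04*I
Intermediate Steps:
R = 582 (R = 97*6 = 582)
c(Y, T) = T*Y*(T + Y) (c(Y, T) = (T*Y)*(T + Y) = T*Y*(T + Y))
M = 5 + I*√18507 (M = 5 + √(141 - 18648) = 5 + √(-18507) = 5 + I*√18507 ≈ 5.0 + 136.04*I)
c(R, 155) + M = 155*582*(155 + 582) + (5 + I*√18507) = 155*582*737 + (5 + I*√18507) = 66484770 + (5 + I*√18507) = 66484775 + I*√18507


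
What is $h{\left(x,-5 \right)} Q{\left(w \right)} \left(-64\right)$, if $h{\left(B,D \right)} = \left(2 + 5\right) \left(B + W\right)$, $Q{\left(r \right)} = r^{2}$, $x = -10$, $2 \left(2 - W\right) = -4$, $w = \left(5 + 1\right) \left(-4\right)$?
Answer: $1548288$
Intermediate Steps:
$w = -24$ ($w = 6 \left(-4\right) = -24$)
$W = 4$ ($W = 2 - -2 = 2 + 2 = 4$)
$h{\left(B,D \right)} = 28 + 7 B$ ($h{\left(B,D \right)} = \left(2 + 5\right) \left(B + 4\right) = 7 \left(4 + B\right) = 28 + 7 B$)
$h{\left(x,-5 \right)} Q{\left(w \right)} \left(-64\right) = \left(28 + 7 \left(-10\right)\right) \left(-24\right)^{2} \left(-64\right) = \left(28 - 70\right) 576 \left(-64\right) = \left(-42\right) 576 \left(-64\right) = \left(-24192\right) \left(-64\right) = 1548288$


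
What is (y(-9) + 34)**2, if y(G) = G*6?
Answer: 400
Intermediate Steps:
y(G) = 6*G
(y(-9) + 34)**2 = (6*(-9) + 34)**2 = (-54 + 34)**2 = (-20)**2 = 400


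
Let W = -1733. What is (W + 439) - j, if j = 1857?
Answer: -3151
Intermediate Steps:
(W + 439) - j = (-1733 + 439) - 1*1857 = -1294 - 1857 = -3151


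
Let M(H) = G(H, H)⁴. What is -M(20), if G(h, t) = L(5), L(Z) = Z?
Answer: -625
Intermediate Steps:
G(h, t) = 5
M(H) = 625 (M(H) = 5⁴ = 625)
-M(20) = -1*625 = -625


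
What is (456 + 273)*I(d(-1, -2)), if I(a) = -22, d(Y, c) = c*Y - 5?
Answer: -16038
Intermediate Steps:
d(Y, c) = -5 + Y*c (d(Y, c) = Y*c - 5 = -5 + Y*c)
(456 + 273)*I(d(-1, -2)) = (456 + 273)*(-22) = 729*(-22) = -16038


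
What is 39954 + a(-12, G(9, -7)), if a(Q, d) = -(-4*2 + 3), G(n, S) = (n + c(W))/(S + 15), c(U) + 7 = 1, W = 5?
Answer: 39959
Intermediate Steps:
c(U) = -6 (c(U) = -7 + 1 = -6)
G(n, S) = (-6 + n)/(15 + S) (G(n, S) = (n - 6)/(S + 15) = (-6 + n)/(15 + S))
a(Q, d) = 5 (a(Q, d) = -(-8 + 3) = -1*(-5) = 5)
39954 + a(-12, G(9, -7)) = 39954 + 5 = 39959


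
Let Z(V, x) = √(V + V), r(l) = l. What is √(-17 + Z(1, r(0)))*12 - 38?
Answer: -38 + 12*I*√(17 - √2) ≈ -38.0 + 47.375*I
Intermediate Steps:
Z(V, x) = √2*√V (Z(V, x) = √(2*V) = √2*√V)
√(-17 + Z(1, r(0)))*12 - 38 = √(-17 + √2*√1)*12 - 38 = √(-17 + √2*1)*12 - 38 = √(-17 + √2)*12 - 38 = 12*√(-17 + √2) - 38 = -38 + 12*√(-17 + √2)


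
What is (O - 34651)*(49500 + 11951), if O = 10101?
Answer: -1508622050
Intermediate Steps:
(O - 34651)*(49500 + 11951) = (10101 - 34651)*(49500 + 11951) = -24550*61451 = -1508622050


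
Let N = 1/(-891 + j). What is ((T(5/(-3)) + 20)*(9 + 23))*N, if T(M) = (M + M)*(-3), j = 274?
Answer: -960/617 ≈ -1.5559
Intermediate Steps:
T(M) = -6*M (T(M) = (2*M)*(-3) = -6*M)
N = -1/617 (N = 1/(-891 + 274) = 1/(-617) = -1/617 ≈ -0.0016207)
((T(5/(-3)) + 20)*(9 + 23))*N = ((-30/(-3) + 20)*(9 + 23))*(-1/617) = ((-30*(-1)/3 + 20)*32)*(-1/617) = ((-6*(-5/3) + 20)*32)*(-1/617) = ((10 + 20)*32)*(-1/617) = (30*32)*(-1/617) = 960*(-1/617) = -960/617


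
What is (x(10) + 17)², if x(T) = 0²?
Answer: 289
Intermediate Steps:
x(T) = 0
(x(10) + 17)² = (0 + 17)² = 17² = 289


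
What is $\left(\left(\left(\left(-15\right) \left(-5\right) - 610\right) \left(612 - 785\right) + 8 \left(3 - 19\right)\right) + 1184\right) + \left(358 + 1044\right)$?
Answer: $95013$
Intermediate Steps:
$\left(\left(\left(\left(-15\right) \left(-5\right) - 610\right) \left(612 - 785\right) + 8 \left(3 - 19\right)\right) + 1184\right) + \left(358 + 1044\right) = \left(\left(\left(75 - 610\right) \left(-173\right) + 8 \left(-16\right)\right) + 1184\right) + 1402 = \left(\left(\left(-535\right) \left(-173\right) - 128\right) + 1184\right) + 1402 = \left(\left(92555 - 128\right) + 1184\right) + 1402 = \left(92427 + 1184\right) + 1402 = 93611 + 1402 = 95013$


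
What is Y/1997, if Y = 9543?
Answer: 9543/1997 ≈ 4.7787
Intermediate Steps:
Y/1997 = 9543/1997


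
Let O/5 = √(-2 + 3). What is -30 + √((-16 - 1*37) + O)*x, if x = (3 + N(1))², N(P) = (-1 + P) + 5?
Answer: -30 + 256*I*√3 ≈ -30.0 + 443.4*I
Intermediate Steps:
N(P) = 4 + P
x = 64 (x = (3 + (4 + 1))² = (3 + 5)² = 8² = 64)
O = 5 (O = 5*√(-2 + 3) = 5*√1 = 5*1 = 5)
-30 + √((-16 - 1*37) + O)*x = -30 + √((-16 - 1*37) + 5)*64 = -30 + √((-16 - 37) + 5)*64 = -30 + √(-53 + 5)*64 = -30 + √(-48)*64 = -30 + (4*I*√3)*64 = -30 + 256*I*√3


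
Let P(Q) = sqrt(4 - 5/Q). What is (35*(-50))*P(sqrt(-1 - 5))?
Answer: -875*sqrt(144 + 30*I*sqrt(6))/3 ≈ -3605.8 - 866.85*I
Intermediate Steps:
(35*(-50))*P(sqrt(-1 - 5)) = (35*(-50))*sqrt(4 - 5/sqrt(-1 - 5)) = -1750*sqrt(4 - 5*(-I*sqrt(6)/6)) = -1750*sqrt(4 - (-5)*I*sqrt(6)/6) = -1750*sqrt(4 + 5*I*sqrt(6)/6)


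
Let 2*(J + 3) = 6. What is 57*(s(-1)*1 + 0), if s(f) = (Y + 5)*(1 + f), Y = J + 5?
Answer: 0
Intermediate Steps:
J = 0 (J = -3 + (½)*6 = -3 + 3 = 0)
Y = 5 (Y = 0 + 5 = 5)
s(f) = 10 + 10*f (s(f) = (5 + 5)*(1 + f) = 10*(1 + f) = 10 + 10*f)
57*(s(-1)*1 + 0) = 57*((10 + 10*(-1))*1 + 0) = 57*((10 - 10)*1 + 0) = 57*(0*1 + 0) = 57*(0 + 0) = 57*0 = 0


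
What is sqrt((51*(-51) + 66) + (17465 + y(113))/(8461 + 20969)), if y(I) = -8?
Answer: I*sqrt(27100158790)/3270 ≈ 50.343*I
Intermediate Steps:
sqrt((51*(-51) + 66) + (17465 + y(113))/(8461 + 20969)) = sqrt((51*(-51) + 66) + (17465 - 8)/(8461 + 20969)) = sqrt((-2601 + 66) + 17457/29430) = sqrt(-2535 + 17457*(1/29430)) = sqrt(-2535 + 5819/9810) = sqrt(-24862531/9810) = I*sqrt(27100158790)/3270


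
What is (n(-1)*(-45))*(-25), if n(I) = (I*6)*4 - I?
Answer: -25875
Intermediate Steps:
n(I) = 23*I (n(I) = (6*I)*4 - I = 24*I - I = 23*I)
(n(-1)*(-45))*(-25) = ((23*(-1))*(-45))*(-25) = -23*(-45)*(-25) = 1035*(-25) = -25875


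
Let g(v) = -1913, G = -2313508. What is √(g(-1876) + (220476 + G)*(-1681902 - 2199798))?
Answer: √8124522312487 ≈ 2.8504e+6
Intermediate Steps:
√(g(-1876) + (220476 + G)*(-1681902 - 2199798)) = √(-1913 + (220476 - 2313508)*(-1681902 - 2199798)) = √(-1913 - 2093032*(-3881700)) = √(-1913 + 8124522314400) = √8124522312487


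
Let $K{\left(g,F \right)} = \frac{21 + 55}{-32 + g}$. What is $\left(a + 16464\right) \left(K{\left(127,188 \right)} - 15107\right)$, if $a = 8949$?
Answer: $- \frac{1919469303}{5} \approx -3.8389 \cdot 10^{8}$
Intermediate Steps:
$K{\left(g,F \right)} = \frac{76}{-32 + g}$
$\left(a + 16464\right) \left(K{\left(127,188 \right)} - 15107\right) = \left(8949 + 16464\right) \left(\frac{76}{-32 + 127} - 15107\right) = 25413 \left(\frac{76}{95} - 15107\right) = 25413 \left(76 \cdot \frac{1}{95} - 15107\right) = 25413 \left(\frac{4}{5} - 15107\right) = 25413 \left(- \frac{75531}{5}\right) = - \frac{1919469303}{5}$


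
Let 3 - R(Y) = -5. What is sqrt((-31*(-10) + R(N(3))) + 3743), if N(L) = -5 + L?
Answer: sqrt(4061) ≈ 63.726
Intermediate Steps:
R(Y) = 8 (R(Y) = 3 - 1*(-5) = 3 + 5 = 8)
sqrt((-31*(-10) + R(N(3))) + 3743) = sqrt((-31*(-10) + 8) + 3743) = sqrt((310 + 8) + 3743) = sqrt(318 + 3743) = sqrt(4061)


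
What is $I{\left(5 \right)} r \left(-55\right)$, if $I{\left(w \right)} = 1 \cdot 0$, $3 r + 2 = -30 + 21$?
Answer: $0$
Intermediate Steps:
$r = - \frac{11}{3}$ ($r = - \frac{2}{3} + \frac{-30 + 21}{3} = - \frac{2}{3} + \frac{1}{3} \left(-9\right) = - \frac{2}{3} - 3 = - \frac{11}{3} \approx -3.6667$)
$I{\left(w \right)} = 0$
$I{\left(5 \right)} r \left(-55\right) = 0 \left(- \frac{11}{3}\right) \left(-55\right) = 0 \left(-55\right) = 0$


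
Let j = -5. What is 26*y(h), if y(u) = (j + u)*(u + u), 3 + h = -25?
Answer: 48048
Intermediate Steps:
h = -28 (h = -3 - 25 = -28)
y(u) = 2*u*(-5 + u) (y(u) = (-5 + u)*(u + u) = (-5 + u)*(2*u) = 2*u*(-5 + u))
26*y(h) = 26*(2*(-28)*(-5 - 28)) = 26*(2*(-28)*(-33)) = 26*1848 = 48048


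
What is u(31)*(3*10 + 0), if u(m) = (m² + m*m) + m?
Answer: 58590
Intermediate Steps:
u(m) = m + 2*m² (u(m) = (m² + m²) + m = 2*m² + m = m + 2*m²)
u(31)*(3*10 + 0) = (31*(1 + 2*31))*(3*10 + 0) = (31*(1 + 62))*(30 + 0) = (31*63)*30 = 1953*30 = 58590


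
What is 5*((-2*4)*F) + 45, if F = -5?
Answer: 245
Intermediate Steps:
5*((-2*4)*F) + 45 = 5*(-2*4*(-5)) + 45 = 5*(-8*(-5)) + 45 = 5*40 + 45 = 200 + 45 = 245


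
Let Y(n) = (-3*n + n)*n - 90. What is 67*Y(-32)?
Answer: -143246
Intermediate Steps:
Y(n) = -90 - 2*n**2 (Y(n) = (-2*n)*n - 90 = -2*n**2 - 90 = -90 - 2*n**2)
67*Y(-32) = 67*(-90 - 2*(-32)**2) = 67*(-90 - 2*1024) = 67*(-90 - 2048) = 67*(-2138) = -143246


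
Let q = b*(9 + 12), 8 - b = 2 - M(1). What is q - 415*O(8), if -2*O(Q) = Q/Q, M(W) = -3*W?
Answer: 541/2 ≈ 270.50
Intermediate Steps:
O(Q) = -1/2 (O(Q) = -Q/(2*Q) = -1/2*1 = -1/2)
b = 3 (b = 8 - (2 - (-3)) = 8 - (2 - 1*(-3)) = 8 - (2 + 3) = 8 - 1*5 = 8 - 5 = 3)
q = 63 (q = 3*(9 + 12) = 3*21 = 63)
q - 415*O(8) = 63 - 415*(-1/2) = 63 + 415/2 = 541/2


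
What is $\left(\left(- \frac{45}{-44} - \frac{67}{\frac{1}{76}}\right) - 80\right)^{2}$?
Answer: $\frac{51766715529}{1936} \approx 2.6739 \cdot 10^{7}$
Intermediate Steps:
$\left(\left(- \frac{45}{-44} - \frac{67}{\frac{1}{76}}\right) - 80\right)^{2} = \left(\left(\left(-45\right) \left(- \frac{1}{44}\right) - 67 \frac{1}{\frac{1}{76}}\right) - 80\right)^{2} = \left(\left(\frac{45}{44} - 5092\right) - 80\right)^{2} = \left(- \frac{224003}{44} - 80\right)^{2} = \left(- \frac{227523}{44}\right)^{2} = \frac{51766715529}{1936}$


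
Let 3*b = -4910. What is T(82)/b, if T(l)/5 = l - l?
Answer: 0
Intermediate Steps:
b = -4910/3 (b = (⅓)*(-4910) = -4910/3 ≈ -1636.7)
T(l) = 0 (T(l) = 5*(l - l) = 5*0 = 0)
T(82)/b = 0/(-4910/3) = 0*(-3/4910) = 0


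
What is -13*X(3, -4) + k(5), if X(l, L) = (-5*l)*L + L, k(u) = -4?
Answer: -732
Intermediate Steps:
X(l, L) = L - 5*L*l (X(l, L) = -5*L*l + L = L - 5*L*l)
-13*X(3, -4) + k(5) = -(-52)*(1 - 5*3) - 4 = -(-52)*(1 - 15) - 4 = -(-52)*(-14) - 4 = -13*56 - 4 = -728 - 4 = -732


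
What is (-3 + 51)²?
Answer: 2304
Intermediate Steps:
(-3 + 51)² = 48² = 2304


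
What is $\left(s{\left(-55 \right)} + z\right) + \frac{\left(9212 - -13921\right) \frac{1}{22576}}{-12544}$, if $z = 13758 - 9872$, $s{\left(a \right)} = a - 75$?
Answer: $\frac{1063674176931}{283193344} \approx 3756.0$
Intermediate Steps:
$s{\left(a \right)} = -75 + a$ ($s{\left(a \right)} = a - 75 = -75 + a$)
$z = 3886$
$\left(s{\left(-55 \right)} + z\right) + \frac{\left(9212 - -13921\right) \frac{1}{22576}}{-12544} = \left(\left(-75 - 55\right) + 3886\right) + \frac{\left(9212 - -13921\right) \frac{1}{22576}}{-12544} = \left(-130 + 3886\right) + \left(9212 + 13921\right) \frac{1}{22576} \left(- \frac{1}{12544}\right) = 3756 + 23133 \cdot \frac{1}{22576} \left(- \frac{1}{12544}\right) = 3756 + \frac{23133}{22576} \left(- \frac{1}{12544}\right) = 3756 - \frac{23133}{283193344} = \frac{1063674176931}{283193344}$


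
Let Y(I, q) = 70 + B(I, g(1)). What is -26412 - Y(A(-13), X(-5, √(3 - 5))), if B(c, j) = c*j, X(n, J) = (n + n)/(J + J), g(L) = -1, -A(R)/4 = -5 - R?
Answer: -26514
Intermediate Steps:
A(R) = 20 + 4*R (A(R) = -4*(-5 - R) = 20 + 4*R)
X(n, J) = n/J (X(n, J) = (2*n)/((2*J)) = (2*n)*(1/(2*J)) = n/J)
Y(I, q) = 70 - I (Y(I, q) = 70 + I*(-1) = 70 - I)
-26412 - Y(A(-13), X(-5, √(3 - 5))) = -26412 - (70 - (20 + 4*(-13))) = -26412 - (70 - (20 - 52)) = -26412 - (70 - 1*(-32)) = -26412 - (70 + 32) = -26412 - 1*102 = -26412 - 102 = -26514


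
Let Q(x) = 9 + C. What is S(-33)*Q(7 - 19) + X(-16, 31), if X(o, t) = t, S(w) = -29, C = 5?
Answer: -375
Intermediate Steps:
Q(x) = 14 (Q(x) = 9 + 5 = 14)
S(-33)*Q(7 - 19) + X(-16, 31) = -29*14 + 31 = -406 + 31 = -375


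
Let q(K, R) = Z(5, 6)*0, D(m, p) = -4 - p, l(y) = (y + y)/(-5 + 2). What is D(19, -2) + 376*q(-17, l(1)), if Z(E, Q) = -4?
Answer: -2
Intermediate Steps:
l(y) = -2*y/3 (l(y) = (2*y)/(-3) = (2*y)*(-1/3) = -2*y/3)
q(K, R) = 0 (q(K, R) = -4*0 = 0)
D(19, -2) + 376*q(-17, l(1)) = (-4 - 1*(-2)) + 376*0 = (-4 + 2) + 0 = -2 + 0 = -2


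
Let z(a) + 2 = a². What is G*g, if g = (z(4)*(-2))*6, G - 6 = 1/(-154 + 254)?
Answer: -25242/25 ≈ -1009.7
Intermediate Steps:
z(a) = -2 + a²
G = 601/100 (G = 6 + 1/(-154 + 254) = 6 + 1/100 = 601/100 ≈ 6.0100)
g = -168 (g = ((-2 + 4²)*(-2))*6 = ((-2 + 16)*(-2))*6 = (14*(-2))*6 = -28*6 = -168)
G*g = (601/100)*(-168) = -25242/25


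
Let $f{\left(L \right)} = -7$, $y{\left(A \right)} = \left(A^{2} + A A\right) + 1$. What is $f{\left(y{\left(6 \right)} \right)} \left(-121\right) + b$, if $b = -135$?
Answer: $712$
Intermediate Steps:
$y{\left(A \right)} = 1 + 2 A^{2}$ ($y{\left(A \right)} = \left(A^{2} + A^{2}\right) + 1 = 2 A^{2} + 1 = 1 + 2 A^{2}$)
$f{\left(y{\left(6 \right)} \right)} \left(-121\right) + b = \left(-7\right) \left(-121\right) - 135 = 847 - 135 = 712$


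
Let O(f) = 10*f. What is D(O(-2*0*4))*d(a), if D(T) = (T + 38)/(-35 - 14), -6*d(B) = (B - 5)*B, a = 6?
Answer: 38/49 ≈ 0.77551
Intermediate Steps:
d(B) = -B*(-5 + B)/6 (d(B) = -(B - 5)*B/6 = -(-5 + B)*B/6 = -B*(-5 + B)/6)
D(T) = -38/49 - T/49 (D(T) = (38 + T)/(-49) = (38 + T)*(-1/49) = -38/49 - T/49)
D(O(-2*0*4))*d(a) = (-38/49 - 10*-2*0*4/49)*((1/6)*6*(5 - 1*6)) = (-38/49 - 10*0*4/49)*((1/6)*6*(5 - 6)) = (-38/49 - 10*0/49)*((1/6)*6*(-1)) = (-38/49 - 1/49*0)*(-1) = (-38/49 + 0)*(-1) = -38/49*(-1) = 38/49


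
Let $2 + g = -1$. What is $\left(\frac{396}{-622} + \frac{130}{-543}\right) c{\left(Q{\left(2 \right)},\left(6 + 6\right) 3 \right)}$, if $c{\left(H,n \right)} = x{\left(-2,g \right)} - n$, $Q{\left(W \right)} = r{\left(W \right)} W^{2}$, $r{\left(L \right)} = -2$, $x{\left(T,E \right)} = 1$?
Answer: $\frac{5178040}{168873} \approx 30.662$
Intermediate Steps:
$g = -3$ ($g = -2 - 1 = -3$)
$Q{\left(W \right)} = - 2 W^{2}$
$c{\left(H,n \right)} = 1 - n$
$\left(\frac{396}{-622} + \frac{130}{-543}\right) c{\left(Q{\left(2 \right)},\left(6 + 6\right) 3 \right)} = \left(\frac{396}{-622} + \frac{130}{-543}\right) \left(1 - \left(6 + 6\right) 3\right) = \left(396 \left(- \frac{1}{622}\right) + 130 \left(- \frac{1}{543}\right)\right) \left(1 - 12 \cdot 3\right) = \left(- \frac{198}{311} - \frac{130}{543}\right) \left(1 - 36\right) = - \frac{147944 \left(1 - 36\right)}{168873} = \left(- \frac{147944}{168873}\right) \left(-35\right) = \frac{5178040}{168873}$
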